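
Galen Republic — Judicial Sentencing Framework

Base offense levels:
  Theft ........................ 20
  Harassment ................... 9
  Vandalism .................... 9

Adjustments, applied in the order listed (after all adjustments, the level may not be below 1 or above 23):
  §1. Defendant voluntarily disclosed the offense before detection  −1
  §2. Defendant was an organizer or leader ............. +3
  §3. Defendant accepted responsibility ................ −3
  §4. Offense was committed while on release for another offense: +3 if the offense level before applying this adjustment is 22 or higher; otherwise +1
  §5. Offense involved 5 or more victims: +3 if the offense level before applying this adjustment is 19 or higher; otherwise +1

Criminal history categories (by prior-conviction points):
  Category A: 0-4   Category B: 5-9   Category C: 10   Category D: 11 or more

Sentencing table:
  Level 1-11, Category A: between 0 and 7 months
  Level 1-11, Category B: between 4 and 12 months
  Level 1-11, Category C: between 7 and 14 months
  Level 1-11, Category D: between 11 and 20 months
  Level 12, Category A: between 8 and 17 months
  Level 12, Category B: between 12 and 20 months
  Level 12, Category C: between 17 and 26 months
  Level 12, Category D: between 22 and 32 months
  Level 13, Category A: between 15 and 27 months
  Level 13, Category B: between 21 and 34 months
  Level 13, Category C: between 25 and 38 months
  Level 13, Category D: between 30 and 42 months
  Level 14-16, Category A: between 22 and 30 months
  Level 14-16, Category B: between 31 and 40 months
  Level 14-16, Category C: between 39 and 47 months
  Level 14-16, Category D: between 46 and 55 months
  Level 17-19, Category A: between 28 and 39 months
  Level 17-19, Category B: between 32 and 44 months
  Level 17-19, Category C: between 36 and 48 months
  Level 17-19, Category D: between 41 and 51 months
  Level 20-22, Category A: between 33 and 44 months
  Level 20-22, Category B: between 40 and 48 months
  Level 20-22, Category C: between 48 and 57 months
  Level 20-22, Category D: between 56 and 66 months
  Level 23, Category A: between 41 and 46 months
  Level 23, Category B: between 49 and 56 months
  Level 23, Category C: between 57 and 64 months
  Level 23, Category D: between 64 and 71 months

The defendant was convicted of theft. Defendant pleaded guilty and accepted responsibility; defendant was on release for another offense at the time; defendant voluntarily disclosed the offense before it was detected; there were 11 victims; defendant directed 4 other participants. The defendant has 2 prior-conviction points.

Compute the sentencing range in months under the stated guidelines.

Base offense level for theft: 20.
§1 applies: 20 − 1 = 19.
§2 applies: 19 + 3 = 22.
§3 applies: 22 − 3 = 19.
§4 applies (level before this adjustment is 19 < 22, so +1): 19 + 1 = 20.
§5 applies (level before this adjustment is 20 ≥ 19, so +3): 20 + 3 = 23.
Final offense level: 23.
Criminal history: 2 prior points → Category A (0-4).
Level 23 falls in the 23 band.
Grid: Level 23 × Category A = 41-46 months.

41-46 months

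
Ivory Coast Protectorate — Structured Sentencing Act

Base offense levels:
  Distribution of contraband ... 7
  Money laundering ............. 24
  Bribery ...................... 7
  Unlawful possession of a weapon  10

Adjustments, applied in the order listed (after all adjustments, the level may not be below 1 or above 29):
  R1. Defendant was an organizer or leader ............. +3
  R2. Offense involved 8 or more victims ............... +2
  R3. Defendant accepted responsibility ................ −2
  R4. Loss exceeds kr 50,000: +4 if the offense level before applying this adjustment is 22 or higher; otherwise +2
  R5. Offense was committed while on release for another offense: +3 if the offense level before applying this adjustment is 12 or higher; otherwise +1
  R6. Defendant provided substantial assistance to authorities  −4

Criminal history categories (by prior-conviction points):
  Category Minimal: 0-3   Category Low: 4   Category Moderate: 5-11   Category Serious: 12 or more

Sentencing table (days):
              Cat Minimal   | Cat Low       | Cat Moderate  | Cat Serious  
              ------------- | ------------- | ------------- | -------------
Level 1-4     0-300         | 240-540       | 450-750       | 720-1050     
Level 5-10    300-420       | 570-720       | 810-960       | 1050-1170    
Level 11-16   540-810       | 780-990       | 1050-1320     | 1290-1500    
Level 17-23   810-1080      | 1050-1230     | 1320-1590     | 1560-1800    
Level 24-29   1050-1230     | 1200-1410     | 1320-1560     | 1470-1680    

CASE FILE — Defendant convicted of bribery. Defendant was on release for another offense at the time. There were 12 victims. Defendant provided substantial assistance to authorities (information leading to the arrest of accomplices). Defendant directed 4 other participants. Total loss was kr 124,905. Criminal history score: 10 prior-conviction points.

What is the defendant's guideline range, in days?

1050-1320 days

Base offense level for bribery: 7.
R1 applies: 7 + 3 = 10.
R2 applies: 10 + 2 = 12.
R4 applies (level before this adjustment is 12 < 22, so +2): 12 + 2 = 14.
R5 applies (level before this adjustment is 14 ≥ 12, so +3): 14 + 3 = 17.
R6 applies: 17 − 4 = 13.
Final offense level: 13.
Criminal history: 10 prior points → Category Moderate (5-11).
Level 13 falls in the 11-16 band.
Grid: Level 11-16 × Category Moderate = 1050-1320 days.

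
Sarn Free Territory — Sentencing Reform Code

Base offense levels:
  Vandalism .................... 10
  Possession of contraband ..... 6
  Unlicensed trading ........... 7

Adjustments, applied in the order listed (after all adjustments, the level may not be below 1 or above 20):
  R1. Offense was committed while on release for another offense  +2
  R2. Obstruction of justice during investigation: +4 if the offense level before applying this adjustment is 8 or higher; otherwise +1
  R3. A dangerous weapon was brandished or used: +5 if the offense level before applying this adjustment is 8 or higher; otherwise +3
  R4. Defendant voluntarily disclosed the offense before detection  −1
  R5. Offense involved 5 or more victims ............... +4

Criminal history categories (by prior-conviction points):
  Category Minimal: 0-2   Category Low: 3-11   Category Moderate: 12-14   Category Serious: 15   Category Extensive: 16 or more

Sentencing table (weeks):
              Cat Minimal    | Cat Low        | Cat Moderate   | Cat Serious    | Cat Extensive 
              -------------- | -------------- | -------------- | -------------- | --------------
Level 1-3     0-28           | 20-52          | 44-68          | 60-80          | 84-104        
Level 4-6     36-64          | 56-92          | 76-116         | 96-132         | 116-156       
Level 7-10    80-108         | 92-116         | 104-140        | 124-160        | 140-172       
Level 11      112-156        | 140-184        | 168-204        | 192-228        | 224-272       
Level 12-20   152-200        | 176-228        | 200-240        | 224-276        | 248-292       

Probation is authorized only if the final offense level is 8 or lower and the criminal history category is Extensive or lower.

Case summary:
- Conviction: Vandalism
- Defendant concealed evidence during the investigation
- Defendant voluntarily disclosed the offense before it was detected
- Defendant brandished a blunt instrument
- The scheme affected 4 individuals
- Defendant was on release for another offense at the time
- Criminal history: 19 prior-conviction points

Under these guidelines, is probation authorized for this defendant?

No

Base offense level for vandalism: 10.
R1 applies: 10 + 2 = 12.
R2 applies (level before this adjustment is 12 ≥ 8, so +4): 12 + 4 = 16.
R3 applies (level before this adjustment is 16 ≥ 8, so +5): 16 + 5 = 21.
R4 applies: 21 − 1 = 20.
R5 does not apply.
Final offense level: 20.
Criminal history: 19 prior points → Category Extensive (16+).
Level 20 falls in the 12-20 band.
Grid: Level 12-20 × Category Extensive = 248-292 weeks.
Probation check: level 20 > 8 and category Extensive ≤ Extensive → not eligible.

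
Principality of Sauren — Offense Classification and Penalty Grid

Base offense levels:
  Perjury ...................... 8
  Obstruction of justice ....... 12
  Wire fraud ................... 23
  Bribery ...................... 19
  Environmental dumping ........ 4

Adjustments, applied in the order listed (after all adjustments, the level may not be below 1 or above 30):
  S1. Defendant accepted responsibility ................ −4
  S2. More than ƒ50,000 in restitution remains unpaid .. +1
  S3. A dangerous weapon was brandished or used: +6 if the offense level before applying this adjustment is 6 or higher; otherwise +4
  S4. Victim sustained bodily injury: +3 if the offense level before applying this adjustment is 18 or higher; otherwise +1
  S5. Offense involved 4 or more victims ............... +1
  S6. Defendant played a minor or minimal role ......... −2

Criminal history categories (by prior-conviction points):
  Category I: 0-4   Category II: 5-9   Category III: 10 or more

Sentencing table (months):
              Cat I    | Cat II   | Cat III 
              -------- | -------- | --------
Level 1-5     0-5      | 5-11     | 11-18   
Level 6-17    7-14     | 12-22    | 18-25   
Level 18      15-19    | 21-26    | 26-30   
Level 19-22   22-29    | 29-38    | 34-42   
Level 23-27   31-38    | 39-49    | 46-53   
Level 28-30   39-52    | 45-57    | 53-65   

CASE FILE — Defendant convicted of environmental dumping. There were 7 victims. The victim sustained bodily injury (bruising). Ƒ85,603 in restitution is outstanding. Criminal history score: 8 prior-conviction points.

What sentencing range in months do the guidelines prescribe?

Base offense level for environmental dumping: 4.
S2 applies: 4 + 1 = 5.
S3 does not apply.
S4 applies (level before this adjustment is 5 < 18, so +1): 5 + 1 = 6.
S5 applies: 6 + 1 = 7.
Final offense level: 7.
Criminal history: 8 prior points → Category II (5-9).
Level 7 falls in the 6-17 band.
Grid: Level 6-17 × Category II = 12-22 months.

12-22 months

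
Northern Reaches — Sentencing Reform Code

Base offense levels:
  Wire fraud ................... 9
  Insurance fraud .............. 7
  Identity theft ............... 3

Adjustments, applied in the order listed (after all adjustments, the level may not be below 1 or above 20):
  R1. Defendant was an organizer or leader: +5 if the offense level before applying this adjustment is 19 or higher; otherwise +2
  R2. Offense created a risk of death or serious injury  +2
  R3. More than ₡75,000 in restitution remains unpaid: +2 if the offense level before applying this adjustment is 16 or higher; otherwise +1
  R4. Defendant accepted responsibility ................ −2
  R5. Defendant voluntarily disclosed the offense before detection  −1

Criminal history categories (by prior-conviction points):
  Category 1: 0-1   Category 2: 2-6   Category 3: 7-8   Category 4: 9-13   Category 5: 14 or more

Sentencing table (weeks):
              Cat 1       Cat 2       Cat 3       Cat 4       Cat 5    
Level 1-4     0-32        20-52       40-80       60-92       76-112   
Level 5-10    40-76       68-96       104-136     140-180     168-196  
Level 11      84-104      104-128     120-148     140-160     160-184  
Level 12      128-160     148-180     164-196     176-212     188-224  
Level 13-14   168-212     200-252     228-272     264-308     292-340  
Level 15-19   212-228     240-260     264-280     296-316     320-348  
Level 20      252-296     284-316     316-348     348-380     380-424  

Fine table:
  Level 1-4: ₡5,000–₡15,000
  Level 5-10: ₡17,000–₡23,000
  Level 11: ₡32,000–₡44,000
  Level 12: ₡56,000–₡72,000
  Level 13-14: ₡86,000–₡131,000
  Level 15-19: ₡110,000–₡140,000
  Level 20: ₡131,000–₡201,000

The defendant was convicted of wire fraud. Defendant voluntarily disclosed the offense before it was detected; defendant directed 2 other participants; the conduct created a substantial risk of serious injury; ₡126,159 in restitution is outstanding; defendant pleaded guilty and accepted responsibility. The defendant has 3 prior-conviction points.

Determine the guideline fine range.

Base offense level for wire fraud: 9.
R1 applies (level before this adjustment is 9 < 19, so +2): 9 + 2 = 11.
R2 applies: 11 + 2 = 13.
R3 applies (level before this adjustment is 13 < 16, so +1): 13 + 1 = 14.
R4 applies: 14 − 2 = 12.
R5 applies: 12 − 1 = 11.
Final offense level: 11.
Level 11 falls in the 11 band.
Fine table: Level 11 → ₡32,000–₡44,000.

₡32,000–₡44,000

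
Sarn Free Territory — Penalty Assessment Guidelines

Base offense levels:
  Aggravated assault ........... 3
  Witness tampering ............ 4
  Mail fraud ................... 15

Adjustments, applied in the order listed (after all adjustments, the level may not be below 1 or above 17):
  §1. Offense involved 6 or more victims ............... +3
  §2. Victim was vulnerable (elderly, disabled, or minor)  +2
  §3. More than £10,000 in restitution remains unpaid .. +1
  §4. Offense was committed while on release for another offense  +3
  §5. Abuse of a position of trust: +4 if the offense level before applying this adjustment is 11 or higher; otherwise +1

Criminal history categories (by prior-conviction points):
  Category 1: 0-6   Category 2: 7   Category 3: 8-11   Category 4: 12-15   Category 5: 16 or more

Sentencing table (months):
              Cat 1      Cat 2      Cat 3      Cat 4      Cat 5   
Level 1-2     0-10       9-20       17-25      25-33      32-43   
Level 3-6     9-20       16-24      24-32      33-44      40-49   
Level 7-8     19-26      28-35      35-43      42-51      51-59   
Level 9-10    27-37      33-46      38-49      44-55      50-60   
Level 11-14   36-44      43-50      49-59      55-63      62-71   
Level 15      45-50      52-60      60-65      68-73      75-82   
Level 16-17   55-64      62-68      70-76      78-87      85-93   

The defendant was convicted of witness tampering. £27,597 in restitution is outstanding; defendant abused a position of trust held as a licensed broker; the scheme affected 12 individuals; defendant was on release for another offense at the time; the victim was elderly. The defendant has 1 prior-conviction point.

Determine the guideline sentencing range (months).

55-64 months

Base offense level for witness tampering: 4.
§1 applies: 4 + 3 = 7.
§2 applies: 7 + 2 = 9.
§3 applies: 9 + 1 = 10.
§4 applies: 10 + 3 = 13.
§5 applies (level before this adjustment is 13 ≥ 11, so +4): 13 + 4 = 17.
Final offense level: 17.
Criminal history: 1 prior point → Category 1 (0-6).
Level 17 falls in the 16-17 band.
Grid: Level 16-17 × Category 1 = 55-64 months.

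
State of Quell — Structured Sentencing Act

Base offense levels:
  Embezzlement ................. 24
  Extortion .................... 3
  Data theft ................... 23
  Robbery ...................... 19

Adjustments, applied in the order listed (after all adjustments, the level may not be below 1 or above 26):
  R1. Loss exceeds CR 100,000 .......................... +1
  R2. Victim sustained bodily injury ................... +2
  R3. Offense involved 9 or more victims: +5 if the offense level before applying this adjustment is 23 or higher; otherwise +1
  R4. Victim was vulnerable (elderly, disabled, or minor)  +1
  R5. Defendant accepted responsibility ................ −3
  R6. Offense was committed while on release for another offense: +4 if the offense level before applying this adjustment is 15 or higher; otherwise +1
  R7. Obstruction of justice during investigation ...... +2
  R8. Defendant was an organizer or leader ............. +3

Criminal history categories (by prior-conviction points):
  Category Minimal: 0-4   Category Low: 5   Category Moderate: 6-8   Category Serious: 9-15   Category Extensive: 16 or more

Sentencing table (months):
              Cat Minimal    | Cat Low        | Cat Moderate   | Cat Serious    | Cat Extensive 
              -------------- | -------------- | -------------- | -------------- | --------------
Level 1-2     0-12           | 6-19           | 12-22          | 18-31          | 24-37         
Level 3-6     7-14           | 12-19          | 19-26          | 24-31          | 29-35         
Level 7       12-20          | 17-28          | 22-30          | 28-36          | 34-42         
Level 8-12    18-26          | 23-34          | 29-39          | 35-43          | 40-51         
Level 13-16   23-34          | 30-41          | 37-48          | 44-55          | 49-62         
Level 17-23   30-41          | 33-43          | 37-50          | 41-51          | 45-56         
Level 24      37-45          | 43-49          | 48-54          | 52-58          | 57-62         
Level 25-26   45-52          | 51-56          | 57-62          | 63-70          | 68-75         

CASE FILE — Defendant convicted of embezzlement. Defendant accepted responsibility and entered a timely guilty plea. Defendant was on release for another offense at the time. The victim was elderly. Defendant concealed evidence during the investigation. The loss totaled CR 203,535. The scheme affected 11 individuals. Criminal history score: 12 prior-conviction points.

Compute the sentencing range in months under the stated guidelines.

63-70 months

Base offense level for embezzlement: 24.
R1 applies: 24 + 1 = 25.
R3 applies (level before this adjustment is 25 ≥ 23, so +5): 25 + 5 = 30.
R4 applies: 30 + 1 = 31.
R5 applies: 31 − 3 = 28.
R6 applies (level before this adjustment is 28 ≥ 15, so +4): 28 + 4 = 32.
R7 applies: 32 + 2 = 34.
R8 does not apply.
Level 34 exceeds the maximum of 26; capped at 26.
Final offense level: 26.
Criminal history: 12 prior points → Category Serious (9-15).
Level 26 falls in the 25-26 band.
Grid: Level 25-26 × Category Serious = 63-70 months.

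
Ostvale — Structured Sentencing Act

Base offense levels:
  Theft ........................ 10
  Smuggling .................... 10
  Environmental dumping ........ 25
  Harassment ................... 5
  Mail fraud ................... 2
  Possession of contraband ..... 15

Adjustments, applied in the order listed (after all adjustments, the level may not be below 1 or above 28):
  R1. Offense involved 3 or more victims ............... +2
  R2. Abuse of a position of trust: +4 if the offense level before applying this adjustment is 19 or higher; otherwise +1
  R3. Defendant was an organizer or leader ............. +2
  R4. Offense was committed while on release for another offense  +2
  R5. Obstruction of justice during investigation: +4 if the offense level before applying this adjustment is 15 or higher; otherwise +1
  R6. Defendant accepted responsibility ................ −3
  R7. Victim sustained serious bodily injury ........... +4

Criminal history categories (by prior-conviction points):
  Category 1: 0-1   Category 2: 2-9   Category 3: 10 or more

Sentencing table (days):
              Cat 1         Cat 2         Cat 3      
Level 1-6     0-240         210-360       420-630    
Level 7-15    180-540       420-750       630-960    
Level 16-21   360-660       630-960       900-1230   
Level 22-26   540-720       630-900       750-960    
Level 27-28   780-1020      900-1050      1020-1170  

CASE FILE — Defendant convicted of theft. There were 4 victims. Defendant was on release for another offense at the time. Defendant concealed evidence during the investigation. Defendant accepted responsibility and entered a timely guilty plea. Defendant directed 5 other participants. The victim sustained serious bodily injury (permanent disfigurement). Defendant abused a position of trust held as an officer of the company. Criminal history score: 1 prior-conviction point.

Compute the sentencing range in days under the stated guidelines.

540-720 days

Base offense level for theft: 10.
R1 applies: 10 + 2 = 12.
R2 applies (level before this adjustment is 12 < 19, so +1): 12 + 1 = 13.
R3 applies: 13 + 2 = 15.
R4 applies: 15 + 2 = 17.
R5 applies (level before this adjustment is 17 ≥ 15, so +4): 17 + 4 = 21.
R6 applies: 21 − 3 = 18.
R7 applies: 18 + 4 = 22.
Final offense level: 22.
Criminal history: 1 prior point → Category 1 (0-1).
Level 22 falls in the 22-26 band.
Grid: Level 22-26 × Category 1 = 540-720 days.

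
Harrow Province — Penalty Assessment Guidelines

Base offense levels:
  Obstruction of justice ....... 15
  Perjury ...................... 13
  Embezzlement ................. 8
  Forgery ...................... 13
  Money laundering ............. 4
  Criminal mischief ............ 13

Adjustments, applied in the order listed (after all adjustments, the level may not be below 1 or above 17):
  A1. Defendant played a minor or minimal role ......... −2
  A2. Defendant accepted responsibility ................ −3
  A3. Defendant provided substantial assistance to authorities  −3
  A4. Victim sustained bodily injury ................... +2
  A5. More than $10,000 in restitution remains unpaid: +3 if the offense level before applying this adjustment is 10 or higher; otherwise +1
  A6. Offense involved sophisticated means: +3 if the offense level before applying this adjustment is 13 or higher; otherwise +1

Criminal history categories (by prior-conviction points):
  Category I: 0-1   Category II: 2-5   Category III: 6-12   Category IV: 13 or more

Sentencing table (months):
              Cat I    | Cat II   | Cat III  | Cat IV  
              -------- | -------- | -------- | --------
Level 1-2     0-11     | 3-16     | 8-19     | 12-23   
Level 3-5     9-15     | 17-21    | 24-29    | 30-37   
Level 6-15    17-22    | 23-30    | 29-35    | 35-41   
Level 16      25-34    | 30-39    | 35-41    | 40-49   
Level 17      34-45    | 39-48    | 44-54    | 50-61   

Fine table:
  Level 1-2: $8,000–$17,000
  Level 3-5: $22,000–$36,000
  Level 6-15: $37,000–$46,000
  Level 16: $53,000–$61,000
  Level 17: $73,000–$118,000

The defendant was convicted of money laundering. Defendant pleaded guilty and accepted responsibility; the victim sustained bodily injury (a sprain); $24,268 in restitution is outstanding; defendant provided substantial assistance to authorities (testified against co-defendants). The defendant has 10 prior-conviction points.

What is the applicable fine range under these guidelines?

Base offense level for money laundering: 4.
A2 applies: 4 − 3 = 1.
A3 applies: 1 − 3 = -2.
A4 applies: -2 + 2 = 0.
A5 applies (level before this adjustment is 0 < 10, so +1): 0 + 1 = 1.
A6 does not apply.
Final offense level: 1.
Level 1 falls in the 1-2 band.
Fine table: Level 1-2 → $8,000–$17,000.

$8,000–$17,000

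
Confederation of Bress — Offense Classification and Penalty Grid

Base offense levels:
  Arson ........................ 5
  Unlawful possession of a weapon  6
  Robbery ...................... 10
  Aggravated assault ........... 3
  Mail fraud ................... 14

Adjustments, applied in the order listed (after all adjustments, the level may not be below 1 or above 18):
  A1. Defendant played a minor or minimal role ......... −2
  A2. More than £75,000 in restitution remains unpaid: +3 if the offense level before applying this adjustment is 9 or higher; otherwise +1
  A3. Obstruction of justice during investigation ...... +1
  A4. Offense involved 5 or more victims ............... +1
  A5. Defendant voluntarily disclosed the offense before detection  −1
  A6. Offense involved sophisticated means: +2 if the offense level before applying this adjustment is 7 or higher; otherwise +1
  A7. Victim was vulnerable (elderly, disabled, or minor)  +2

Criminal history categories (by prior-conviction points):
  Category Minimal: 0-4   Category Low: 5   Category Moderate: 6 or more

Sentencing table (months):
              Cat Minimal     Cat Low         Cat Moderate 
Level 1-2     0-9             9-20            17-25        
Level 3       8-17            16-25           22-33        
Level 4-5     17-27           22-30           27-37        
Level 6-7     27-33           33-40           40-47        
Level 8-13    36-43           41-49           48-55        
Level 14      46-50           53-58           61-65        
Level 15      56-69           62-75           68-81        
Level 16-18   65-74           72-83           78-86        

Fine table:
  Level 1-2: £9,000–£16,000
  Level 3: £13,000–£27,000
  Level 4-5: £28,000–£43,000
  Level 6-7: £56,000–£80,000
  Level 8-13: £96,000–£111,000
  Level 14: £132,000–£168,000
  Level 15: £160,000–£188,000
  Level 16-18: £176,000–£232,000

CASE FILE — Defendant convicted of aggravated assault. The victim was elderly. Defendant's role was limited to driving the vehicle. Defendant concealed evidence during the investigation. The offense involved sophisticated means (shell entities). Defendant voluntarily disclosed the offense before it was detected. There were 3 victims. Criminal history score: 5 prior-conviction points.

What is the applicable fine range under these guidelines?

£28,000–£43,000

Base offense level for aggravated assault: 3.
A1 applies: 3 − 2 = 1.
A2 does not apply.
A3 applies: 1 + 1 = 2.
A4 does not apply.
A5 applies: 2 − 1 = 1.
A6 applies (level before this adjustment is 1 < 7, so +1): 1 + 1 = 2.
A7 applies: 2 + 2 = 4.
Final offense level: 4.
Level 4 falls in the 4-5 band.
Fine table: Level 4-5 → £28,000–£43,000.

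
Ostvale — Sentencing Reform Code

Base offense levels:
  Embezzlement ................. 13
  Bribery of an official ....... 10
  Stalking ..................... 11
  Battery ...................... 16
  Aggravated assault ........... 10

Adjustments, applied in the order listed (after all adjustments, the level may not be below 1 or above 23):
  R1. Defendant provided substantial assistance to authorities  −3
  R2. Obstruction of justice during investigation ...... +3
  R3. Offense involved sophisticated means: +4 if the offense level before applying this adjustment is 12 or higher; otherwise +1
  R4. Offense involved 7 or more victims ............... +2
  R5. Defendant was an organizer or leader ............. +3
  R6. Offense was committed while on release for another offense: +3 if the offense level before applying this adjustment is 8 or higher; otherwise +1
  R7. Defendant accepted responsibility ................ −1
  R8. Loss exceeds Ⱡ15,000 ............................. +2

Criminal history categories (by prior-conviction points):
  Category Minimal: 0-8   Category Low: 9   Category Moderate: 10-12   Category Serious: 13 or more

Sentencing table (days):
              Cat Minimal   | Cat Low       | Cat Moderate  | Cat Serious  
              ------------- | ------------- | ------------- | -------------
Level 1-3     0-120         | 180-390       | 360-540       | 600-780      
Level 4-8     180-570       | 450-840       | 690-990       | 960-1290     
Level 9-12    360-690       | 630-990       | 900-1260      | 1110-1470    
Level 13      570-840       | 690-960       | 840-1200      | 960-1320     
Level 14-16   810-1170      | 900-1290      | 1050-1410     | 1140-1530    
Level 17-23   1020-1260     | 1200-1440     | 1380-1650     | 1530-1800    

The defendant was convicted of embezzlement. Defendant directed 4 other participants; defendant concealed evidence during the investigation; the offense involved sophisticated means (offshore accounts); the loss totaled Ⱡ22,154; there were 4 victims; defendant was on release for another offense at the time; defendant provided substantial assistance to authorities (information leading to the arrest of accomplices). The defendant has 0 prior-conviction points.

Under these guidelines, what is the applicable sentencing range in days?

1020-1260 days

Base offense level for embezzlement: 13.
R1 applies: 13 − 3 = 10.
R2 applies: 10 + 3 = 13.
R3 applies (level before this adjustment is 13 ≥ 12, so +4): 13 + 4 = 17.
R4 does not apply.
R5 applies: 17 + 3 = 20.
R6 applies (level before this adjustment is 20 ≥ 8, so +3): 20 + 3 = 23.
R8 applies: 23 + 2 = 25.
Level 25 exceeds the maximum of 23; capped at 23.
Final offense level: 23.
Criminal history: 0 prior points → Category Minimal (0-8).
Level 23 falls in the 17-23 band.
Grid: Level 17-23 × Category Minimal = 1020-1260 days.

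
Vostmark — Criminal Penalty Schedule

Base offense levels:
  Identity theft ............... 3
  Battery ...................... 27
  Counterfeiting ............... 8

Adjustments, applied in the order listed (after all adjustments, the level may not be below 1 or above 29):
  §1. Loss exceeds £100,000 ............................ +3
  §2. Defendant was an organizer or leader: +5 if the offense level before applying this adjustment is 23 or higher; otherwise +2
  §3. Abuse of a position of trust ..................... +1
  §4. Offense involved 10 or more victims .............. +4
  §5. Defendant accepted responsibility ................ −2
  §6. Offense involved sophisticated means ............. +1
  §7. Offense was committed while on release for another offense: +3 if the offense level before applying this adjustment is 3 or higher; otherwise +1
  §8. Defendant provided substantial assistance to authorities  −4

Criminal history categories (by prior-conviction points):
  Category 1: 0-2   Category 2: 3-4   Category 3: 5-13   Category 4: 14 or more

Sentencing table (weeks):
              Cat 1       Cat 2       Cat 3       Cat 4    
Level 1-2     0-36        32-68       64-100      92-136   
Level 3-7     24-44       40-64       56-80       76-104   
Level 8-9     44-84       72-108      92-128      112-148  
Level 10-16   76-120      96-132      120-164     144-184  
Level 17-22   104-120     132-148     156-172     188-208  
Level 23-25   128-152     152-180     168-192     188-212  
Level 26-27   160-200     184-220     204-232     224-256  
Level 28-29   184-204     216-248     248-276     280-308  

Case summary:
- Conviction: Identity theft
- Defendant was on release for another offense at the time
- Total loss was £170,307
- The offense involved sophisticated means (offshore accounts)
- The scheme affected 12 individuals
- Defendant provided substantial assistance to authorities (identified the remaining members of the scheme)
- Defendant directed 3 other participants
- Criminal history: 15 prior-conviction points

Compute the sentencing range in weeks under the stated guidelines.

Base offense level for identity theft: 3.
§1 applies: 3 + 3 = 6.
§2 applies (level before this adjustment is 6 < 23, so +2): 6 + 2 = 8.
§4 applies: 8 + 4 = 12.
§6 applies: 12 + 1 = 13.
§7 applies (level before this adjustment is 13 ≥ 3, so +3): 13 + 3 = 16.
§8 applies: 16 − 4 = 12.
Final offense level: 12.
Criminal history: 15 prior points → Category 4 (14+).
Level 12 falls in the 10-16 band.
Grid: Level 10-16 × Category 4 = 144-184 weeks.

144-184 weeks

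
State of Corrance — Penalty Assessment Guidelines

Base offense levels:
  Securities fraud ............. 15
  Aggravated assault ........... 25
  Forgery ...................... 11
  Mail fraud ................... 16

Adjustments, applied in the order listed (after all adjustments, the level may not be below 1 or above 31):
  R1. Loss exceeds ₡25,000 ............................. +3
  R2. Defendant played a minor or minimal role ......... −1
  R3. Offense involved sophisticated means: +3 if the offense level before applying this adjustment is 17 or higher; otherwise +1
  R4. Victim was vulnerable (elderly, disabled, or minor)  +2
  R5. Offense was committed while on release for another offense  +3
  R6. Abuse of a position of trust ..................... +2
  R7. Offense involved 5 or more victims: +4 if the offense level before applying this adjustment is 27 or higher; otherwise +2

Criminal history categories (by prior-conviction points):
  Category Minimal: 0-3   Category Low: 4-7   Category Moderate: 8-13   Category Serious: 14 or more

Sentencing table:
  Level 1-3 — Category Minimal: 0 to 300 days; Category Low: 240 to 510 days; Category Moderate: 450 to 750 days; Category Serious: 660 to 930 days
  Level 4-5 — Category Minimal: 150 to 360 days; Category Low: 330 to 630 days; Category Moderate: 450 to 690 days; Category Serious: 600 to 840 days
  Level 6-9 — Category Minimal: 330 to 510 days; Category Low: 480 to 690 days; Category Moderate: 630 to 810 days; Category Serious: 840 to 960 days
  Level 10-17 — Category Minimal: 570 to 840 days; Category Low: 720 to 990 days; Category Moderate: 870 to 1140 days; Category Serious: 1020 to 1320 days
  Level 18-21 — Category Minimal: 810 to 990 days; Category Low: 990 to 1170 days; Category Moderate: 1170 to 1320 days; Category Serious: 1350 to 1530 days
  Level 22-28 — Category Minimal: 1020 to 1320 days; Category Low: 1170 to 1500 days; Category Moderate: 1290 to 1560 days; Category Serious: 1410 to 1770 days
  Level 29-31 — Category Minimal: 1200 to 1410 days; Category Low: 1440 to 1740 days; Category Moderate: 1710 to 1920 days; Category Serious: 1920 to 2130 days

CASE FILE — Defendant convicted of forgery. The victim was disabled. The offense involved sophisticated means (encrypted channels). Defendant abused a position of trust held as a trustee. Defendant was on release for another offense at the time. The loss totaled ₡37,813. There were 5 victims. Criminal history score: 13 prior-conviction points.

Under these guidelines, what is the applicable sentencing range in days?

Base offense level for forgery: 11.
R1 applies: 11 + 3 = 14.
R3 applies (level before this adjustment is 14 < 17, so +1): 14 + 1 = 15.
R4 applies: 15 + 2 = 17.
R5 applies: 17 + 3 = 20.
R6 applies: 20 + 2 = 22.
R7 applies (level before this adjustment is 22 < 27, so +2): 22 + 2 = 24.
Final offense level: 24.
Criminal history: 13 prior points → Category Moderate (8-13).
Level 24 falls in the 22-28 band.
Grid: Level 22-28 × Category Moderate = 1290-1560 days.

1290-1560 days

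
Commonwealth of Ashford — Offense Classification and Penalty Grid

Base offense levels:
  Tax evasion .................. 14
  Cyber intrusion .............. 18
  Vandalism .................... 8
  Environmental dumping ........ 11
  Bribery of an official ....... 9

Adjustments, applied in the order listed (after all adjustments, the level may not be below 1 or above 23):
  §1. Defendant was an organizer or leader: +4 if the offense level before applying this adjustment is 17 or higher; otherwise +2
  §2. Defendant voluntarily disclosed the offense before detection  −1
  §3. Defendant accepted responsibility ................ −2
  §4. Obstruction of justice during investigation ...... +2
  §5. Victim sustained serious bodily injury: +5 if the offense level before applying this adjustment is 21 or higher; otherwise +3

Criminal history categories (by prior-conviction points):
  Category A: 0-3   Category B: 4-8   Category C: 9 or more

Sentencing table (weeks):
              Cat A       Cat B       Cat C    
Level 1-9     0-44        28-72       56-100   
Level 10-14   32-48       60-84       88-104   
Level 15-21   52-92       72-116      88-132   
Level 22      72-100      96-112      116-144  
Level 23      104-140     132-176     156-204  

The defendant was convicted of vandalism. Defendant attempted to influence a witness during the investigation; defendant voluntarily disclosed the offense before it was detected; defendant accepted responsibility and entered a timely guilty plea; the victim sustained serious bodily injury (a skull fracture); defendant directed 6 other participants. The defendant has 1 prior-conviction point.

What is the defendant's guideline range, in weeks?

32-48 weeks

Base offense level for vandalism: 8.
§1 applies (level before this adjustment is 8 < 17, so +2): 8 + 2 = 10.
§2 applies: 10 − 1 = 9.
§3 applies: 9 − 2 = 7.
§4 applies: 7 + 2 = 9.
§5 applies (level before this adjustment is 9 < 21, so +3): 9 + 3 = 12.
Final offense level: 12.
Criminal history: 1 prior point → Category A (0-3).
Level 12 falls in the 10-14 band.
Grid: Level 10-14 × Category A = 32-48 weeks.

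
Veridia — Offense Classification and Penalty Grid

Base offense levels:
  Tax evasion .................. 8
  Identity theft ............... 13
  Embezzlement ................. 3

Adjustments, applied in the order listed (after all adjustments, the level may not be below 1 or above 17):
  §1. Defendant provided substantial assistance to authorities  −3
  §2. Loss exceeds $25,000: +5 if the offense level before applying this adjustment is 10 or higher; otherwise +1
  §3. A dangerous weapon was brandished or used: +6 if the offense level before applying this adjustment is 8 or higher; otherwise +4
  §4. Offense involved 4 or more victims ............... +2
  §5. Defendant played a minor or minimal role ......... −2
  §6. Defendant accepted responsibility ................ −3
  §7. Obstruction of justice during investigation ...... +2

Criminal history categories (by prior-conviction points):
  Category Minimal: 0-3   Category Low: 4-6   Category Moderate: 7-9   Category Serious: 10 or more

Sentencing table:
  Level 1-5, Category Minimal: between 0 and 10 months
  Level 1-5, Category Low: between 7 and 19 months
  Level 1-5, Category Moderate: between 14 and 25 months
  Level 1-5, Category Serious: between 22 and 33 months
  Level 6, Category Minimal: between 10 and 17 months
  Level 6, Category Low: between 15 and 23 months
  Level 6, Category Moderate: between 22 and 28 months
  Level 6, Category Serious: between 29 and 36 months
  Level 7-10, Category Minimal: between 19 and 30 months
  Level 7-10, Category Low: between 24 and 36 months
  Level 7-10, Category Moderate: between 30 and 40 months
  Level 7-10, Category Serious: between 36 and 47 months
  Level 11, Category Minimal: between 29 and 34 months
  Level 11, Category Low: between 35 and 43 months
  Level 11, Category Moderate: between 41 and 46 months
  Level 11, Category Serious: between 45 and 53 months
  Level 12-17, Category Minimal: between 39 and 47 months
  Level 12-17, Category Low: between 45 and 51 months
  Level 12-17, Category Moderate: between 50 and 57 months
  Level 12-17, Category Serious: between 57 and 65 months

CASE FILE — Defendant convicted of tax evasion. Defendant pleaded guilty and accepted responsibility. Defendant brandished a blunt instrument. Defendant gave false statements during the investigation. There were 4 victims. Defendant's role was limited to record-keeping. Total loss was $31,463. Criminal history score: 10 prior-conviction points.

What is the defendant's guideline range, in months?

Base offense level for tax evasion: 8.
§2 applies (level before this adjustment is 8 < 10, so +1): 8 + 1 = 9.
§3 applies (level before this adjustment is 9 ≥ 8, so +6): 9 + 6 = 15.
§4 applies: 15 + 2 = 17.
§5 applies: 17 − 2 = 15.
§6 applies: 15 − 3 = 12.
§7 applies: 12 + 2 = 14.
Final offense level: 14.
Criminal history: 10 prior points → Category Serious (10+).
Level 14 falls in the 12-17 band.
Grid: Level 12-17 × Category Serious = 57-65 months.

57-65 months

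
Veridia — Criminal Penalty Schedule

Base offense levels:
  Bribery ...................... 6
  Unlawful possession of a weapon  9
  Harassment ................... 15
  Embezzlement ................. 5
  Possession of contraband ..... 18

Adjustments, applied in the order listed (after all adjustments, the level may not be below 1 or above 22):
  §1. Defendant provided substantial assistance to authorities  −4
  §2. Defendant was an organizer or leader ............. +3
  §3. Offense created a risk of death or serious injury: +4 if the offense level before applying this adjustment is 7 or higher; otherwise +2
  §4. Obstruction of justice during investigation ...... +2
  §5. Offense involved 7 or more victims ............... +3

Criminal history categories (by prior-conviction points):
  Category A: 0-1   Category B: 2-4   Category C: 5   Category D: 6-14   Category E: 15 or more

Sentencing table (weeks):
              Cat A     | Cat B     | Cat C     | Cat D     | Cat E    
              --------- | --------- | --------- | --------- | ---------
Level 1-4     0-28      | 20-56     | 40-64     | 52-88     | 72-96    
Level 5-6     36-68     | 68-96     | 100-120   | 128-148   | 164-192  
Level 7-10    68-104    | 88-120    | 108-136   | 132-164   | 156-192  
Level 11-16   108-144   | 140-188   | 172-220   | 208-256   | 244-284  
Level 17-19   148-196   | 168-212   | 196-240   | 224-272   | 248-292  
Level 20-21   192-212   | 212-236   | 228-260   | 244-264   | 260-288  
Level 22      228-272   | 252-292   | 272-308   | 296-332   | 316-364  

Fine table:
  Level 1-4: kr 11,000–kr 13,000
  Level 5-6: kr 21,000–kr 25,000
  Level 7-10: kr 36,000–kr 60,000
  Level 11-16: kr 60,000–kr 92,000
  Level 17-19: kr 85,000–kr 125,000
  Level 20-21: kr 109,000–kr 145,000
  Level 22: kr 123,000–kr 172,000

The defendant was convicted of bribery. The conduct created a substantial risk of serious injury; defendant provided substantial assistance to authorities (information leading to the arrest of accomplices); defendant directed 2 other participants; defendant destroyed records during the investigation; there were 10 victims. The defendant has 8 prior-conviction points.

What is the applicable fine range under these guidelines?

kr 60,000–kr 92,000

Base offense level for bribery: 6.
§1 applies: 6 − 4 = 2.
§2 applies: 2 + 3 = 5.
§3 applies (level before this adjustment is 5 < 7, so +2): 5 + 2 = 7.
§4 applies: 7 + 2 = 9.
§5 applies: 9 + 3 = 12.
Final offense level: 12.
Level 12 falls in the 11-16 band.
Fine table: Level 11-16 → kr 60,000–kr 92,000.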